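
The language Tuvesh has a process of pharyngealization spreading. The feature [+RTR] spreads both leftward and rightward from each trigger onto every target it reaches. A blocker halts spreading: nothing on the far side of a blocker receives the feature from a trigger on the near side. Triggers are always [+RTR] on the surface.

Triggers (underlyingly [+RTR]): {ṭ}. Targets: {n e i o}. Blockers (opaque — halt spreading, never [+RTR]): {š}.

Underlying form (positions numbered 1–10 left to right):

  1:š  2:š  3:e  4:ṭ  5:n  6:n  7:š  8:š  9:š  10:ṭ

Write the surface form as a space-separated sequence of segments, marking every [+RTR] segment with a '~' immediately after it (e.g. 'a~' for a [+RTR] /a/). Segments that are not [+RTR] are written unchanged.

š š e~ ṭ~ n~ n~ š š š ṭ~

From /ṭ/ at 4 rightward: 5 /n/ → [+RTR]; 6 /n/ → [+RTR]; 7 /š/ blocks.
From /ṭ/ at 4 leftward: 3 /e/ → [+RTR]; 2 /š/ blocks.
From /ṭ/ at 10 rightward: word edge.
From /ṭ/ at 10 leftward: 9 /š/ blocks.
[+RTR] positions on the surface: 3 4 5 6 10.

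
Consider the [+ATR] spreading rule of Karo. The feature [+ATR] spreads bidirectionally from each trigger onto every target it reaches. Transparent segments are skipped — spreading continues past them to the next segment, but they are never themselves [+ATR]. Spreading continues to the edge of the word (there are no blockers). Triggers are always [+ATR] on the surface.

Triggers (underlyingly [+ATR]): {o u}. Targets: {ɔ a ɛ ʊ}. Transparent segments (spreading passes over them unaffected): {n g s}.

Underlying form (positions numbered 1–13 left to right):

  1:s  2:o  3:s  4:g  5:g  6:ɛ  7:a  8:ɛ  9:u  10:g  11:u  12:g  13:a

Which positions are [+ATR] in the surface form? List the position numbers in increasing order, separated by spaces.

2 6 7 8 9 11 13

From /o/ at 2 rightward: 3 /s/ transparent; 4 /g/ transparent; 5 /g/ transparent; 6 /ɛ/ → [+ATR]; 7 /a/ → [+ATR]; 8 /ɛ/ → [+ATR]; 9 /u/ is itself a trigger — this domain ends here.
From /o/ at 2 leftward: 1 /s/ transparent; word edge.
From /u/ at 9 rightward: 10 /g/ transparent; 11 /u/ is itself a trigger — this domain ends here.
From /u/ at 9 leftward: 8 /ɛ/ → [+ATR]; 7 /a/ → [+ATR]; 6 /ɛ/ → [+ATR]; 5 /g/ transparent; 4 /g/ transparent; 3 /s/ transparent; 2 /o/ is itself a trigger — this domain ends here.
From /u/ at 11 rightward: 12 /g/ transparent; 13 /a/ → [+ATR]; word edge.
From /u/ at 11 leftward: 10 /g/ transparent; 9 /u/ is itself a trigger — this domain ends here.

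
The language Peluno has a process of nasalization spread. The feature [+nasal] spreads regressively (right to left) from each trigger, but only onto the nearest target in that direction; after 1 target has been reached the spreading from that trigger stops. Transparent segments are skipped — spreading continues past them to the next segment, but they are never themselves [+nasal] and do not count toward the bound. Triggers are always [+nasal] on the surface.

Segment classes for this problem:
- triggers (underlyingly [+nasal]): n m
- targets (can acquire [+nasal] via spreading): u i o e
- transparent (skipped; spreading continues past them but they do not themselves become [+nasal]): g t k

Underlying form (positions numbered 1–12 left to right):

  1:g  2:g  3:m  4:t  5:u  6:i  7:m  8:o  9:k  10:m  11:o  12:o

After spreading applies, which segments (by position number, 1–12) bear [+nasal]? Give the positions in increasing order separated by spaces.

From /m/ at 3 leftward: 2 /g/ transparent; 1 /g/ transparent; word edge.
From /m/ at 7 leftward: 6 /i/ → [+nasal]; bound reached.
From /m/ at 10 leftward: 9 /k/ transparent; 8 /o/ → [+nasal]; bound reached.
Targets with no active source: positions 5 11 12 stay [-nasal].

3 6 7 8 10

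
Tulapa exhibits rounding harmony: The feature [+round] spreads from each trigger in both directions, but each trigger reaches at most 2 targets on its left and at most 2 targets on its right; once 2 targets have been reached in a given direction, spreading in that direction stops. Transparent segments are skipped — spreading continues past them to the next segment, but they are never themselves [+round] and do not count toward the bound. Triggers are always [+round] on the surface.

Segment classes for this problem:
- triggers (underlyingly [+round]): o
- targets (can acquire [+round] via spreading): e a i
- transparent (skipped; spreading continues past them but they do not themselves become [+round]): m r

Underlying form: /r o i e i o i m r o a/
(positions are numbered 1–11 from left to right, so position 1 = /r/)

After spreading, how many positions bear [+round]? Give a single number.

From /o/ at 2 rightward: 3 /i/ → [+round]; 4 /e/ → [+round]; bound reached.
From /o/ at 2 leftward: 1 /r/ transparent; word edge.
From /o/ at 6 rightward: 7 /i/ → [+round]; 8 /m/ transparent; 9 /r/ transparent; 10 /o/ is itself a trigger — this domain ends here.
From /o/ at 6 leftward: 5 /i/ → [+round]; 4 /e/ → [+round]; bound reached.
From /o/ at 10 rightward: 11 /a/ → [+round]; word edge.
From /o/ at 10 leftward: 9 /r/ transparent; 8 /m/ transparent; 7 /i/ → [+round]; 6 /o/ is itself a trigger — this domain ends here.
[+round] positions on the surface: 2 3 4 5 6 7 10 11.

8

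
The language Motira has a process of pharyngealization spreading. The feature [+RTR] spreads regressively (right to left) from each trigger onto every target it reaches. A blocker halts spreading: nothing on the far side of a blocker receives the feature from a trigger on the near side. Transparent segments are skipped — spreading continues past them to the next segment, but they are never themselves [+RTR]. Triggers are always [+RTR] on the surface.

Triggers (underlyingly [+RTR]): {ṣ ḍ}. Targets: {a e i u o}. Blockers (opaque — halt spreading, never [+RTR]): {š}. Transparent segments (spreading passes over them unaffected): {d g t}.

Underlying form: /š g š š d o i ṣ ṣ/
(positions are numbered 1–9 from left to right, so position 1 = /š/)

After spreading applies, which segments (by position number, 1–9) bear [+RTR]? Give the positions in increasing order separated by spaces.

From /ṣ/ at 8 leftward: 7 /i/ → [+RTR]; 6 /o/ → [+RTR]; 5 /d/ transparent; 4 /š/ blocks.
From /ṣ/ at 9 leftward: 8 /ṣ/ is itself a trigger — this domain ends here.

6 7 8 9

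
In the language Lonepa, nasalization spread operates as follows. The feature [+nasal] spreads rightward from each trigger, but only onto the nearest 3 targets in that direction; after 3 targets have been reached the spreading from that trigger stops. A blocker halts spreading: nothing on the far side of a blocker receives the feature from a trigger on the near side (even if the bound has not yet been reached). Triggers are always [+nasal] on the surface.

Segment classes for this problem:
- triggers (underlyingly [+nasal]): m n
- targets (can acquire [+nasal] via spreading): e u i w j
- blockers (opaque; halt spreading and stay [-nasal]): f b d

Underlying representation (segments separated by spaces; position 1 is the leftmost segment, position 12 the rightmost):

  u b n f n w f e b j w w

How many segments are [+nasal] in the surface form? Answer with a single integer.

3

From /n/ at 3 rightward: 4 /f/ blocks.
From /n/ at 5 rightward: 6 /w/ → [+nasal]; 7 /f/ blocks.
Targets with no active source: positions 1 8 10 11 12 stay [-nasal].
[+nasal] positions on the surface: 3 5 6.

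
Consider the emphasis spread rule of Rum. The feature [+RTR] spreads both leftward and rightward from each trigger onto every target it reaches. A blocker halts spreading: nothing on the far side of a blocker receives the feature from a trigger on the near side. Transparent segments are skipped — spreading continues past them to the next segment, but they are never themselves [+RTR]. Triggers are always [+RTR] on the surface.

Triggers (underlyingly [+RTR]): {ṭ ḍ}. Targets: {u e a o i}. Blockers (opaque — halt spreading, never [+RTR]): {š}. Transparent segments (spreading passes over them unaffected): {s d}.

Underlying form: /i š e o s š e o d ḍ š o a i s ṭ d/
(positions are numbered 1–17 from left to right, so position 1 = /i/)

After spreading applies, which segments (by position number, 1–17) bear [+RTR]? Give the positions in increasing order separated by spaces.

7 8 10 12 13 14 16

From /ḍ/ at 10 rightward: 11 /š/ blocks.
From /ḍ/ at 10 leftward: 9 /d/ transparent; 8 /o/ → [+RTR]; 7 /e/ → [+RTR]; 6 /š/ blocks.
From /ṭ/ at 16 rightward: 17 /d/ transparent; word edge.
From /ṭ/ at 16 leftward: 15 /s/ transparent; 14 /i/ → [+RTR]; 13 /a/ → [+RTR]; 12 /o/ → [+RTR]; 11 /š/ blocks.
Targets with no active source: positions 1 3 4 stay [-emphatic].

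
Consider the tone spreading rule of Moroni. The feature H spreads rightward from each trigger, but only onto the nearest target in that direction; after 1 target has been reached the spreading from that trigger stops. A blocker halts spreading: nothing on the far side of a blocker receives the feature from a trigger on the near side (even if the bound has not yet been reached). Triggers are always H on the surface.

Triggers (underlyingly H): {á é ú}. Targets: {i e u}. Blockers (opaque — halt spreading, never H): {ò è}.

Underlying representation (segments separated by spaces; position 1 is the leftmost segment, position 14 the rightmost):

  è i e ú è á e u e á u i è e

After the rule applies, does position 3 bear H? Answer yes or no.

no

From /ú/ at 4 rightward: 5 /è/ blocks.
From /á/ at 6 rightward: 7 /e/ → H; bound reached.
From /á/ at 10 rightward: 11 /u/ → H; bound reached.
Targets with no active source: positions 2 3 8 9 12 14 stay [-high tone].
H positions on the surface: 4 6 7 10 11.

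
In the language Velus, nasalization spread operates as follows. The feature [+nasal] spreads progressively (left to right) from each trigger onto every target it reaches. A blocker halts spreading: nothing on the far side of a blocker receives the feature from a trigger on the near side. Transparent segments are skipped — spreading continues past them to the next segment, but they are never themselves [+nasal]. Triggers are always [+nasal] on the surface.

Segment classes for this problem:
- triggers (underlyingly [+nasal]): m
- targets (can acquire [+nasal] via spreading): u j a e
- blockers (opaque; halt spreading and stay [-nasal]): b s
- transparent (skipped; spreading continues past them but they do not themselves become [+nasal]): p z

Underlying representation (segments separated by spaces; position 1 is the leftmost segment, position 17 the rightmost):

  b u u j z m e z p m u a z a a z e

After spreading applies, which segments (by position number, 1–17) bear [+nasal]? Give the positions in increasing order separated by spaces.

6 7 10 11 12 14 15 17

From /m/ at 6 rightward: 7 /e/ → [+nasal]; 8 /z/ transparent; 9 /p/ transparent; 10 /m/ is itself a trigger — this domain ends here.
From /m/ at 10 rightward: 11 /u/ → [+nasal]; 12 /a/ → [+nasal]; 13 /z/ transparent; 14 /a/ → [+nasal]; 15 /a/ → [+nasal]; 16 /z/ transparent; 17 /e/ → [+nasal]; word edge.
Targets with no active source: positions 2 3 4 stay [-nasal].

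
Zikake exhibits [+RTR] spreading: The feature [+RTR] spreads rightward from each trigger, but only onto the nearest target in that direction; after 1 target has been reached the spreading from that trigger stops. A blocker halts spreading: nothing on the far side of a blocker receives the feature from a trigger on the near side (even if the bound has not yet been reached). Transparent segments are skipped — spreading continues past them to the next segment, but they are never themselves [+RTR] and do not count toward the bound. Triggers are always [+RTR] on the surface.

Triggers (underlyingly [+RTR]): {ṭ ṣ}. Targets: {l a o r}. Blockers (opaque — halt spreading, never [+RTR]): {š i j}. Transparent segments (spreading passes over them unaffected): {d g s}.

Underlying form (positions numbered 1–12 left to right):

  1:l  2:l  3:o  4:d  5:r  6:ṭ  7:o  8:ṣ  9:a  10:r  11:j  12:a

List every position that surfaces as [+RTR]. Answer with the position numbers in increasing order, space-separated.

6 7 8 9

From /ṭ/ at 6 rightward: 7 /o/ → [+RTR]; bound reached.
From /ṣ/ at 8 rightward: 9 /a/ → [+RTR]; bound reached.
Targets with no active source: positions 1 2 3 5 10 12 stay [-emphatic].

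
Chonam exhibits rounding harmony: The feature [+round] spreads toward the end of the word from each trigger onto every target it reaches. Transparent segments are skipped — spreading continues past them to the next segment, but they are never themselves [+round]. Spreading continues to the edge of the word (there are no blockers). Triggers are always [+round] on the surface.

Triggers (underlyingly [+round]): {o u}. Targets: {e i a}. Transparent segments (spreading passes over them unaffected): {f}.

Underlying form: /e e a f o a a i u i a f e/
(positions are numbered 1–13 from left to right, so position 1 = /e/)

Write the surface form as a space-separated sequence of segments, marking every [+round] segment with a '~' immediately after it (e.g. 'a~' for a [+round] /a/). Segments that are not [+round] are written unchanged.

e e a f o~ a~ a~ i~ u~ i~ a~ f e~

From /o/ at 5 rightward: 6 /a/ → [+round]; 7 /a/ → [+round]; 8 /i/ → [+round]; 9 /u/ is itself a trigger — this domain ends here.
From /u/ at 9 rightward: 10 /i/ → [+round]; 11 /a/ → [+round]; 12 /f/ transparent; 13 /e/ → [+round]; word edge.
Targets with no active source: positions 1 2 3 stay [-round].
[+round] positions on the surface: 5 6 7 8 9 10 11 13.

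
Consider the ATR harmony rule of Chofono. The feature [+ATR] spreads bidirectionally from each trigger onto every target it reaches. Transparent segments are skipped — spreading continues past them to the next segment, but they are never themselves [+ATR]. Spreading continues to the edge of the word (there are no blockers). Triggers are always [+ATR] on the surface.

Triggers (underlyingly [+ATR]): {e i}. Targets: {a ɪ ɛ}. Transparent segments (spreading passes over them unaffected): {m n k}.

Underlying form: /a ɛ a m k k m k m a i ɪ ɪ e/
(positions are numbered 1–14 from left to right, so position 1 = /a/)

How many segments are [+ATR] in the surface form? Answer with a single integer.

8

From /i/ at 11 rightward: 12 /ɪ/ → [+ATR]; 13 /ɪ/ → [+ATR]; 14 /e/ is itself a trigger — this domain ends here.
From /i/ at 11 leftward: 10 /a/ → [+ATR]; 9 /m/ transparent; 8 /k/ transparent; 7 /m/ transparent; 6 /k/ transparent; 5 /k/ transparent; 4 /m/ transparent; 3 /a/ → [+ATR]; 2 /ɛ/ → [+ATR]; 1 /a/ → [+ATR]; word edge.
From /e/ at 14 rightward: word edge.
From /e/ at 14 leftward: 13 /ɪ/ → [+ATR]; 12 /ɪ/ → [+ATR]; 11 /i/ is itself a trigger — this domain ends here.
[+ATR] positions on the surface: 1 2 3 10 11 12 13 14.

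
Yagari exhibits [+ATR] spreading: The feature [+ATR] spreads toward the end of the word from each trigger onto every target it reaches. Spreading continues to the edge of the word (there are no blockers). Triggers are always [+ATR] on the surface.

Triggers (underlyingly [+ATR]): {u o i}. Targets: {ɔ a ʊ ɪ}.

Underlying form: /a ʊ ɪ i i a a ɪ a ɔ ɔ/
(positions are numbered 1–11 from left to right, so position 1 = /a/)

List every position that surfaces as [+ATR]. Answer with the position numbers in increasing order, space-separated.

4 5 6 7 8 9 10 11

From /i/ at 4 rightward: 5 /i/ is itself a trigger — this domain ends here.
From /i/ at 5 rightward: 6 /a/ → [+ATR]; 7 /a/ → [+ATR]; 8 /ɪ/ → [+ATR]; 9 /a/ → [+ATR]; 10 /ɔ/ → [+ATR]; 11 /ɔ/ → [+ATR]; word edge.
Targets with no active source: positions 1 2 3 stay [-ATR].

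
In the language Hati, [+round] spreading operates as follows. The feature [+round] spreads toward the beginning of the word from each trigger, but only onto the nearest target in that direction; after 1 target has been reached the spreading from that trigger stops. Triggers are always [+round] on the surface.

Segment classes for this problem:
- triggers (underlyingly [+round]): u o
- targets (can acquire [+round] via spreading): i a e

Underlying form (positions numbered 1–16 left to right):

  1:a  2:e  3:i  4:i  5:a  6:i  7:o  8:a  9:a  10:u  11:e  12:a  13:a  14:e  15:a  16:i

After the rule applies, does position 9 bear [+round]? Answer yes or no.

From /o/ at 7 leftward: 6 /i/ → [+round]; bound reached.
From /u/ at 10 leftward: 9 /a/ → [+round]; bound reached.
Targets with no active source: positions 1 2 3 4 5 8 11 12 13 14 15 16 stay [-round].
[+round] positions on the surface: 6 7 9 10.

yes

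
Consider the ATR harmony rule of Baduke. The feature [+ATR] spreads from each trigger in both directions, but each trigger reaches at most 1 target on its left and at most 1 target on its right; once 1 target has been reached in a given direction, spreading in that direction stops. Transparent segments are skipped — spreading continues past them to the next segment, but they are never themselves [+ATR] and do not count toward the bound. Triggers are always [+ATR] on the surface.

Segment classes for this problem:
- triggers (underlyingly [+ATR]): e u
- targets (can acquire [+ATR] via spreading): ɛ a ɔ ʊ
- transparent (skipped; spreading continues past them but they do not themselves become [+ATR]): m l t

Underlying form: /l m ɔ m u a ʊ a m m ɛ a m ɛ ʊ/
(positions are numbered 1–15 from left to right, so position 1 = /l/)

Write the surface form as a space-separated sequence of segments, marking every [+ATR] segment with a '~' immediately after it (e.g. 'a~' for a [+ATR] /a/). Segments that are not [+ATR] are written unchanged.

l m ɔ~ m u~ a~ ʊ a m m ɛ a m ɛ ʊ

From /u/ at 5 rightward: 6 /a/ → [+ATR]; bound reached.
From /u/ at 5 leftward: 4 /m/ transparent; 3 /ɔ/ → [+ATR]; bound reached.
Targets with no active source: positions 7 8 11 12 14 15 stay [-ATR].
[+ATR] positions on the surface: 3 5 6.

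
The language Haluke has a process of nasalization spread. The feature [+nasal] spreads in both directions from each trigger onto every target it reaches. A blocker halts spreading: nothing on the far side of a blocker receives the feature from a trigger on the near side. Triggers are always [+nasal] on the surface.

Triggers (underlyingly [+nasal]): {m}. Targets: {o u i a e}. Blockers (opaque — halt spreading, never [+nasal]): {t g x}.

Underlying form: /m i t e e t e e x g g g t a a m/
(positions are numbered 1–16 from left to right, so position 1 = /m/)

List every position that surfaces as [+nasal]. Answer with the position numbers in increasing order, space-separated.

From /m/ at 1 rightward: 2 /i/ → [+nasal]; 3 /t/ blocks.
From /m/ at 1 leftward: word edge.
From /m/ at 16 rightward: word edge.
From /m/ at 16 leftward: 15 /a/ → [+nasal]; 14 /a/ → [+nasal]; 13 /t/ blocks.
Targets with no active source: positions 4 5 7 8 stay [-nasal].

1 2 14 15 16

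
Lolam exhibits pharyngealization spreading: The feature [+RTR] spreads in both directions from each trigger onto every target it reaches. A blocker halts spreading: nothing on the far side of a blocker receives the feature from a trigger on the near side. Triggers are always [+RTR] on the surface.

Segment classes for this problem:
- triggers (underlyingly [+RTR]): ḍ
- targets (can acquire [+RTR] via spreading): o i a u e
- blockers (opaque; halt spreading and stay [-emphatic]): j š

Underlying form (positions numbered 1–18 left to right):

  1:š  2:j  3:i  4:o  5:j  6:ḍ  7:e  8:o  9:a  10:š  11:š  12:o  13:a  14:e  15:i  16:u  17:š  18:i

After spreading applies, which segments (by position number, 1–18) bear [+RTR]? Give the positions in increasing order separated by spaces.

6 7 8 9

From /ḍ/ at 6 rightward: 7 /e/ → [+RTR]; 8 /o/ → [+RTR]; 9 /a/ → [+RTR]; 10 /š/ blocks.
From /ḍ/ at 6 leftward: 5 /j/ blocks.
Targets with no active source: positions 3 4 12 13 14 15 16 18 stay [-emphatic].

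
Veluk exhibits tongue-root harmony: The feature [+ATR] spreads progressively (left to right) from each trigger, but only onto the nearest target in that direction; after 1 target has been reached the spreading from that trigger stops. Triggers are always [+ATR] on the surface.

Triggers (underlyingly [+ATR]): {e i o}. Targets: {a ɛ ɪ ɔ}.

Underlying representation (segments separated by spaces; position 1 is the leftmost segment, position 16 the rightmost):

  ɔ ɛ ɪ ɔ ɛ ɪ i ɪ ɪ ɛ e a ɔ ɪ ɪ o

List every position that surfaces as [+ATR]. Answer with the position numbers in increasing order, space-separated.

7 8 11 12 16

From /i/ at 7 rightward: 8 /ɪ/ → [+ATR]; bound reached.
From /e/ at 11 rightward: 12 /a/ → [+ATR]; bound reached.
From /o/ at 16 rightward: word edge.
Targets with no active source: positions 1 2 3 4 5 6 9 10 13 14 15 stay [-ATR].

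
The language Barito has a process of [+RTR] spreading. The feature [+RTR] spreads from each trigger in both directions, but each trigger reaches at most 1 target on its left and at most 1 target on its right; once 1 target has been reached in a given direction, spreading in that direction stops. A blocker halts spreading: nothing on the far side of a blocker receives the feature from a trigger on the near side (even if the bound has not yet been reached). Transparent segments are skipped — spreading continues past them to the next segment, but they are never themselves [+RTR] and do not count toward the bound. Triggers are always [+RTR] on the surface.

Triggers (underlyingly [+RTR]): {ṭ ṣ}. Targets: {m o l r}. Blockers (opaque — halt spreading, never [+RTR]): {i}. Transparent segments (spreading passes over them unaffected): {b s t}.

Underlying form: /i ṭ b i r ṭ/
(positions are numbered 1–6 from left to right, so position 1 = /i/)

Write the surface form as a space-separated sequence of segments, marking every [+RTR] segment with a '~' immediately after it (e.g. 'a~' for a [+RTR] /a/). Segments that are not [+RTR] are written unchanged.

i ṭ~ b i r~ ṭ~

From /ṭ/ at 2 rightward: 3 /b/ transparent; 4 /i/ blocks.
From /ṭ/ at 2 leftward: 1 /i/ blocks.
From /ṭ/ at 6 rightward: word edge.
From /ṭ/ at 6 leftward: 5 /r/ → [+RTR]; bound reached.
[+RTR] positions on the surface: 2 5 6.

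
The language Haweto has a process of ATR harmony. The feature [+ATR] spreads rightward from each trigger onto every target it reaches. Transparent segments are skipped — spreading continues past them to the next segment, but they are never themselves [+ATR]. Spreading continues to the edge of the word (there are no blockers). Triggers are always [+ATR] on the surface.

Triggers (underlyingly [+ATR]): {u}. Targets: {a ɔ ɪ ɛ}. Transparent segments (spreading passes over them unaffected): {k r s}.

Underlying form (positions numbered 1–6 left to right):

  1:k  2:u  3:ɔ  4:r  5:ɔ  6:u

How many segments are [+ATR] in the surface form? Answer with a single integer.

4

From /u/ at 2 rightward: 3 /ɔ/ → [+ATR]; 4 /r/ transparent; 5 /ɔ/ → [+ATR]; 6 /u/ is itself a trigger — this domain ends here.
From /u/ at 6 rightward: word edge.
[+ATR] positions on the surface: 2 3 5 6.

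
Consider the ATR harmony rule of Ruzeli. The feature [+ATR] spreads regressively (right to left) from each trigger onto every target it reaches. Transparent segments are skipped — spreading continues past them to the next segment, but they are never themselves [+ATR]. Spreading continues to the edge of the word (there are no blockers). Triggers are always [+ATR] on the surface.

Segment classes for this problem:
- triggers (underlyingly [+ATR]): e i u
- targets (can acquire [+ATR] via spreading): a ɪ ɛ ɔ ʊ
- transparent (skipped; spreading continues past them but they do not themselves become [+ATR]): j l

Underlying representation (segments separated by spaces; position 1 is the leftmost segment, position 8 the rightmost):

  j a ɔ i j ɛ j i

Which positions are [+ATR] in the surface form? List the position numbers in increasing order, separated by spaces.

From /i/ at 4 leftward: 3 /ɔ/ → [+ATR]; 2 /a/ → [+ATR]; 1 /j/ transparent; word edge.
From /i/ at 8 leftward: 7 /j/ transparent; 6 /ɛ/ → [+ATR]; 5 /j/ transparent; 4 /i/ is itself a trigger — this domain ends here.

2 3 4 6 8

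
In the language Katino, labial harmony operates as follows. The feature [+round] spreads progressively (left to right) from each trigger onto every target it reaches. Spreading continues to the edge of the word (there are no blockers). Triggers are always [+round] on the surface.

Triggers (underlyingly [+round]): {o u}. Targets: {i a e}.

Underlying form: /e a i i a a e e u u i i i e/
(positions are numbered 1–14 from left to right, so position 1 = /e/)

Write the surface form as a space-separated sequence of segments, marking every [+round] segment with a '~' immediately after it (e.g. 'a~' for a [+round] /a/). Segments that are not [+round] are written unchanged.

e a i i a a e e u~ u~ i~ i~ i~ e~

From /u/ at 9 rightward: 10 /u/ is itself a trigger — this domain ends here.
From /u/ at 10 rightward: 11 /i/ → [+round]; 12 /i/ → [+round]; 13 /i/ → [+round]; 14 /e/ → [+round]; word edge.
Targets with no active source: positions 1 2 3 4 5 6 7 8 stay [-round].
[+round] positions on the surface: 9 10 11 12 13 14.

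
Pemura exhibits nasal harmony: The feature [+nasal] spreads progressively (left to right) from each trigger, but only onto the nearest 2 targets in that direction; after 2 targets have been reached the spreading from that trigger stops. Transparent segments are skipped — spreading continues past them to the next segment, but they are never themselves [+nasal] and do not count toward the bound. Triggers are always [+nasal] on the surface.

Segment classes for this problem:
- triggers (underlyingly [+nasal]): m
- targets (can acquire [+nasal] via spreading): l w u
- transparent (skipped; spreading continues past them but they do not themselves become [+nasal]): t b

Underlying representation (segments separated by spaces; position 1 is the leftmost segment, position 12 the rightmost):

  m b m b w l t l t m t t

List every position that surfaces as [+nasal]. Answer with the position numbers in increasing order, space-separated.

1 3 5 6 10

From /m/ at 1 rightward: 2 /b/ transparent; 3 /m/ is itself a trigger — this domain ends here.
From /m/ at 3 rightward: 4 /b/ transparent; 5 /w/ → [+nasal]; 6 /l/ → [+nasal]; bound reached.
From /m/ at 10 rightward: 11 /t/ transparent; 12 /t/ transparent; word edge.
Target with no active source: position 8 stays [-nasal].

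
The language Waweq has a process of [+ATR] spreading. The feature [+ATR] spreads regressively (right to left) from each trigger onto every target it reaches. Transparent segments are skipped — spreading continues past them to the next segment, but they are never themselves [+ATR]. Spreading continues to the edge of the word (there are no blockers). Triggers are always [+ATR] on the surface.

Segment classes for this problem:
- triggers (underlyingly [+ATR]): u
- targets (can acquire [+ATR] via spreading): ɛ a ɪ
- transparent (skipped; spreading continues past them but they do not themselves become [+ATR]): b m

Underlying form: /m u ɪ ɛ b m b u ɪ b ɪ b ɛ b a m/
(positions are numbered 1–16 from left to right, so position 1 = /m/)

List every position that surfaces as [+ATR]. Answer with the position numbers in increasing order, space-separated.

From /u/ at 2 leftward: 1 /m/ transparent; word edge.
From /u/ at 8 leftward: 7 /b/ transparent; 6 /m/ transparent; 5 /b/ transparent; 4 /ɛ/ → [+ATR]; 3 /ɪ/ → [+ATR]; 2 /u/ is itself a trigger — this domain ends here.
Targets with no active source: positions 9 11 13 15 stay [-ATR].

2 3 4 8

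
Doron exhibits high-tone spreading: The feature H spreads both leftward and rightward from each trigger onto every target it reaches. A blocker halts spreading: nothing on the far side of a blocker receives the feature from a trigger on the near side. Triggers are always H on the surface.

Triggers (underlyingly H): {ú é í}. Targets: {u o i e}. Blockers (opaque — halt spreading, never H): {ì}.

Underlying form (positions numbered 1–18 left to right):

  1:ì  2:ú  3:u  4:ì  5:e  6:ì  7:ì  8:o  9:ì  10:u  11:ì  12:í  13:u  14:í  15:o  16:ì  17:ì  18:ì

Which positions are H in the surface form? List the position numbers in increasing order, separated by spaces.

2 3 12 13 14 15

From /ú/ at 2 rightward: 3 /u/ → H; 4 /ì/ blocks.
From /ú/ at 2 leftward: 1 /ì/ blocks.
From /í/ at 12 rightward: 13 /u/ → H; 14 /í/ is itself a trigger — this domain ends here.
From /í/ at 12 leftward: 11 /ì/ blocks.
From /í/ at 14 rightward: 15 /o/ → H; 16 /ì/ blocks.
From /í/ at 14 leftward: 13 /u/ → H; 12 /í/ is itself a trigger — this domain ends here.
Targets with no active source: positions 5 8 10 stay [-high tone].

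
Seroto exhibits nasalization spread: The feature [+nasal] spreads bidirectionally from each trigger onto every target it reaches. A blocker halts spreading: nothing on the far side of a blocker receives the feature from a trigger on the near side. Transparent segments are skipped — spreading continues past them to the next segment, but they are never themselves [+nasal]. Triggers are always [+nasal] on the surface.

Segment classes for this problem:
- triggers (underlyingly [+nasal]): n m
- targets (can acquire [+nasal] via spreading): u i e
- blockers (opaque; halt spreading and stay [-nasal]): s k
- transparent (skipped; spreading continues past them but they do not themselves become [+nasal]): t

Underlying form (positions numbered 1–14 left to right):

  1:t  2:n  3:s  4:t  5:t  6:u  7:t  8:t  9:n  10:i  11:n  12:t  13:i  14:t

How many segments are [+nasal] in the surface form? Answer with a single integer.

6

From /n/ at 2 rightward: 3 /s/ blocks.
From /n/ at 2 leftward: 1 /t/ transparent; word edge.
From /n/ at 9 rightward: 10 /i/ → [+nasal]; 11 /n/ is itself a trigger — this domain ends here.
From /n/ at 9 leftward: 8 /t/ transparent; 7 /t/ transparent; 6 /u/ → [+nasal]; 5 /t/ transparent; 4 /t/ transparent; 3 /s/ blocks.
From /n/ at 11 rightward: 12 /t/ transparent; 13 /i/ → [+nasal]; 14 /t/ transparent; word edge.
From /n/ at 11 leftward: 10 /i/ → [+nasal]; 9 /n/ is itself a trigger — this domain ends here.
[+nasal] positions on the surface: 2 6 9 10 11 13.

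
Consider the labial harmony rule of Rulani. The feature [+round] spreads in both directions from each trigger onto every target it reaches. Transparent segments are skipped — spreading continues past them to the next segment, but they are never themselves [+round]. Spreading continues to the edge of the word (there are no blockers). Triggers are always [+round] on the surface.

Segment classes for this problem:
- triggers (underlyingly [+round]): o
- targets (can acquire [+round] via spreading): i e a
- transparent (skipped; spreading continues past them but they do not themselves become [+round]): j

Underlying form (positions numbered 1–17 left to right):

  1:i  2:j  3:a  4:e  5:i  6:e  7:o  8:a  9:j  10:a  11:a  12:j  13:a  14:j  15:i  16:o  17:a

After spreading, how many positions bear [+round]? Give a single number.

13

From /o/ at 7 rightward: 8 /a/ → [+round]; 9 /j/ transparent; 10 /a/ → [+round]; 11 /a/ → [+round]; 12 /j/ transparent; 13 /a/ → [+round]; 14 /j/ transparent; 15 /i/ → [+round]; 16 /o/ is itself a trigger — this domain ends here.
From /o/ at 7 leftward: 6 /e/ → [+round]; 5 /i/ → [+round]; 4 /e/ → [+round]; 3 /a/ → [+round]; 2 /j/ transparent; 1 /i/ → [+round]; word edge.
From /o/ at 16 rightward: 17 /a/ → [+round]; word edge.
From /o/ at 16 leftward: 15 /i/ → [+round]; 14 /j/ transparent; 13 /a/ → [+round]; 12 /j/ transparent; 11 /a/ → [+round]; 10 /a/ → [+round]; 9 /j/ transparent; 8 /a/ → [+round]; 7 /o/ is itself a trigger — this domain ends here.
[+round] positions on the surface: 1 3 4 5 6 7 8 10 11 13 15 16 17.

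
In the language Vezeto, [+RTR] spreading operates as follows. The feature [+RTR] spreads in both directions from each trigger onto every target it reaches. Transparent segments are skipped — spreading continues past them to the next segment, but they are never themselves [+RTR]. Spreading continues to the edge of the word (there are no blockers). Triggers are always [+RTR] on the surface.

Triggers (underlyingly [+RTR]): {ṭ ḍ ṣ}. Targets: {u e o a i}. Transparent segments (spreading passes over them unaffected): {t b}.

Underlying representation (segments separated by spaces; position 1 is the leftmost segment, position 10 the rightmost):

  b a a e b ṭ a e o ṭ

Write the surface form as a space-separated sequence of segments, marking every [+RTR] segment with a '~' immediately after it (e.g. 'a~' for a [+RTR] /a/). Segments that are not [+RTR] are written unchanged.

b a~ a~ e~ b ṭ~ a~ e~ o~ ṭ~

From /ṭ/ at 6 rightward: 7 /a/ → [+RTR]; 8 /e/ → [+RTR]; 9 /o/ → [+RTR]; 10 /ṭ/ is itself a trigger — this domain ends here.
From /ṭ/ at 6 leftward: 5 /b/ transparent; 4 /e/ → [+RTR]; 3 /a/ → [+RTR]; 2 /a/ → [+RTR]; 1 /b/ transparent; word edge.
From /ṭ/ at 10 rightward: word edge.
From /ṭ/ at 10 leftward: 9 /o/ → [+RTR]; 8 /e/ → [+RTR]; 7 /a/ → [+RTR]; 6 /ṭ/ is itself a trigger — this domain ends here.
[+RTR] positions on the surface: 2 3 4 6 7 8 9 10.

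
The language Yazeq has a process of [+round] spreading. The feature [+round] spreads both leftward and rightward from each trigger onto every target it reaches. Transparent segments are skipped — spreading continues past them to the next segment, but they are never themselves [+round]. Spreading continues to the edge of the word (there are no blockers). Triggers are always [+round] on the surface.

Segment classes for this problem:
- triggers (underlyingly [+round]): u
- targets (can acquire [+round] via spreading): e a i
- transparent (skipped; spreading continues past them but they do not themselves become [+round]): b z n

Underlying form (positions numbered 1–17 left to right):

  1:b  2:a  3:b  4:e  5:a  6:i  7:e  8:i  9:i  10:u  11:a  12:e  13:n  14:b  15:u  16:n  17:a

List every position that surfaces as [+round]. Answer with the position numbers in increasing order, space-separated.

From /u/ at 10 rightward: 11 /a/ → [+round]; 12 /e/ → [+round]; 13 /n/ transparent; 14 /b/ transparent; 15 /u/ is itself a trigger — this domain ends here.
From /u/ at 10 leftward: 9 /i/ → [+round]; 8 /i/ → [+round]; 7 /e/ → [+round]; 6 /i/ → [+round]; 5 /a/ → [+round]; 4 /e/ → [+round]; 3 /b/ transparent; 2 /a/ → [+round]; 1 /b/ transparent; word edge.
From /u/ at 15 rightward: 16 /n/ transparent; 17 /a/ → [+round]; word edge.
From /u/ at 15 leftward: 14 /b/ transparent; 13 /n/ transparent; 12 /e/ → [+round]; 11 /a/ → [+round]; 10 /u/ is itself a trigger — this domain ends here.

2 4 5 6 7 8 9 10 11 12 15 17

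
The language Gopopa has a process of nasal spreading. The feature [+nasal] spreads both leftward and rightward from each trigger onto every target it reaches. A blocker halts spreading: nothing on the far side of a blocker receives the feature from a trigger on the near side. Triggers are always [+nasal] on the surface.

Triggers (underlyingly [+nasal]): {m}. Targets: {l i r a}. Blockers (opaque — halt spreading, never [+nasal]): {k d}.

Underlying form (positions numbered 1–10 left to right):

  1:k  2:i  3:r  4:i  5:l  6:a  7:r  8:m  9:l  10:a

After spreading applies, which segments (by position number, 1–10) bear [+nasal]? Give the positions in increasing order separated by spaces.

2 3 4 5 6 7 8 9 10

From /m/ at 8 rightward: 9 /l/ → [+nasal]; 10 /a/ → [+nasal]; word edge.
From /m/ at 8 leftward: 7 /r/ → [+nasal]; 6 /a/ → [+nasal]; 5 /l/ → [+nasal]; 4 /i/ → [+nasal]; 3 /r/ → [+nasal]; 2 /i/ → [+nasal]; 1 /k/ blocks.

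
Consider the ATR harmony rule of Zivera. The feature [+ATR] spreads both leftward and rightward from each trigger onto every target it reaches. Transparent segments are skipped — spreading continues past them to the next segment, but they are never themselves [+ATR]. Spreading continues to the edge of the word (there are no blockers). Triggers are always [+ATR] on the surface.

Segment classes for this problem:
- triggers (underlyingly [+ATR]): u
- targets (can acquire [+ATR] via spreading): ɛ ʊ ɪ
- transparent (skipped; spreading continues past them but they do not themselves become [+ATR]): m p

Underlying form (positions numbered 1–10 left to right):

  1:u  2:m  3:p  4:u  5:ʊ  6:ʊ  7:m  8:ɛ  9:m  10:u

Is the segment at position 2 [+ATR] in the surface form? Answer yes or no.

From /u/ at 1 rightward: 2 /m/ transparent; 3 /p/ transparent; 4 /u/ is itself a trigger — this domain ends here.
From /u/ at 1 leftward: word edge.
From /u/ at 4 rightward: 5 /ʊ/ → [+ATR]; 6 /ʊ/ → [+ATR]; 7 /m/ transparent; 8 /ɛ/ → [+ATR]; 9 /m/ transparent; 10 /u/ is itself a trigger — this domain ends here.
From /u/ at 4 leftward: 3 /p/ transparent; 2 /m/ transparent; 1 /u/ is itself a trigger — this domain ends here.
From /u/ at 10 rightward: word edge.
From /u/ at 10 leftward: 9 /m/ transparent; 8 /ɛ/ → [+ATR]; 7 /m/ transparent; 6 /ʊ/ → [+ATR]; 5 /ʊ/ → [+ATR]; 4 /u/ is itself a trigger — this domain ends here.
[+ATR] positions on the surface: 1 4 5 6 8 10.

no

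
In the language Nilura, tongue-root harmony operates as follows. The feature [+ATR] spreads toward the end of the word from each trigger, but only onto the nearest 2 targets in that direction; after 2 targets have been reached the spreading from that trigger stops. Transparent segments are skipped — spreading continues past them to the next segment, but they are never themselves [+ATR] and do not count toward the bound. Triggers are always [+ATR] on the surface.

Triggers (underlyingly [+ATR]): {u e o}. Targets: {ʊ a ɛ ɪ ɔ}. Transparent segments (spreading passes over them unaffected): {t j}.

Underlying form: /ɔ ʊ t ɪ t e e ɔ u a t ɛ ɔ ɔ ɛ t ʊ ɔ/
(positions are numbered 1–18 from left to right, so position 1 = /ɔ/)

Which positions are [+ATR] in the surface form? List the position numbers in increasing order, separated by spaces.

6 7 8 9 10 12

From /e/ at 6 rightward: 7 /e/ is itself a trigger — this domain ends here.
From /e/ at 7 rightward: 8 /ɔ/ → [+ATR]; 9 /u/ is itself a trigger — this domain ends here.
From /u/ at 9 rightward: 10 /a/ → [+ATR]; 11 /t/ transparent; 12 /ɛ/ → [+ATR]; bound reached.
Targets with no active source: positions 1 2 4 13 14 15 17 18 stay [-ATR].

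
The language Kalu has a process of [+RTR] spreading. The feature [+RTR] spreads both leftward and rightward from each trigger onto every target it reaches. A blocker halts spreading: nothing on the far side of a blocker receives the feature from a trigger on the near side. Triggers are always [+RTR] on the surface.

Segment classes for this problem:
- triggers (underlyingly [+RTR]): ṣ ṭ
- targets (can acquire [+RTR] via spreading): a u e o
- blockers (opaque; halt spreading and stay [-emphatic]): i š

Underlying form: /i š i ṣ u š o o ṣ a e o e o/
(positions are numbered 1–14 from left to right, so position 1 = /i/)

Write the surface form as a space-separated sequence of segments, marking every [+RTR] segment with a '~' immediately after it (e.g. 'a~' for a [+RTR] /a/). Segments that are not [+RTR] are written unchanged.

From /ṣ/ at 4 rightward: 5 /u/ → [+RTR]; 6 /š/ blocks.
From /ṣ/ at 4 leftward: 3 /i/ blocks.
From /ṣ/ at 9 rightward: 10 /a/ → [+RTR]; 11 /e/ → [+RTR]; 12 /o/ → [+RTR]; 13 /e/ → [+RTR]; 14 /o/ → [+RTR]; word edge.
From /ṣ/ at 9 leftward: 8 /o/ → [+RTR]; 7 /o/ → [+RTR]; 6 /š/ blocks.
[+RTR] positions on the surface: 4 5 7 8 9 10 11 12 13 14.

i š i ṣ~ u~ š o~ o~ ṣ~ a~ e~ o~ e~ o~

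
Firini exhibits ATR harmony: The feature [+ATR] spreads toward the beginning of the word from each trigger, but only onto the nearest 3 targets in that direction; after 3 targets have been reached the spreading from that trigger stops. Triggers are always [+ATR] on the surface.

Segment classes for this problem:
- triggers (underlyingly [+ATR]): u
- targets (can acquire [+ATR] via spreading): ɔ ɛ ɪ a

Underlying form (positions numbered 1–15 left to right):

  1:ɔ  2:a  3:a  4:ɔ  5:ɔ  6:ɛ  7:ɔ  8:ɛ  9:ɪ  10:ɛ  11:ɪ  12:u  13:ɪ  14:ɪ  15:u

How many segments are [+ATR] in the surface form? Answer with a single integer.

From /u/ at 12 leftward: 11 /ɪ/ → [+ATR]; 10 /ɛ/ → [+ATR]; 9 /ɪ/ → [+ATR]; bound reached.
From /u/ at 15 leftward: 14 /ɪ/ → [+ATR]; 13 /ɪ/ → [+ATR]; 12 /u/ is itself a trigger — this domain ends here.
Targets with no active source: positions 1 2 3 4 5 6 7 8 stay [-ATR].
[+ATR] positions on the surface: 9 10 11 12 13 14 15.

7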